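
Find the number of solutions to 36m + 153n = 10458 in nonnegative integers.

17

gcd(153, 36) = 9  (153 = 4*36 + 9, 36 = 4*9).
Back-substituting, 36*(-4) + 153*(1) = 9.
Scale by 1162: one solution is (-4648, 1162). Reduce m mod 17: (10, 66).
General: m = 10 + 17t, n = 66 - 4t.
m ≥ 0 ⇒ t ≥ 0; n ≥ 0 ⇒ t ≤ 16. So t ∈ [0, 16]: 17 solutions.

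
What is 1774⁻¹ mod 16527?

1090

gcd(16527, 1774):
  16527 = 9·1774 + 561
  1774 = 3·561 + 91
  561 = 6·91 + 15
  91 = 6·15 + 1
  15 = 15·1
so gcd(16527, 1774) = 1.
Back-substitute for Bézout coefficients:
  1 = 91 - 6·15
  ... = 1774·(1090) + 16527·(-117)
So 1774·1090 ≡ 1 (mod 16527), and 1090 mod 16527 = 1090.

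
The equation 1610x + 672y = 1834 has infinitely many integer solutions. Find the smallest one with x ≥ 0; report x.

17

gcd(1610, 672):
  1610 = 2×672 + 266
  672 = 2×266 + 140
  266 = 1×140 + 126
  140 = 1×126 + 14
  126 = 9×14
so gcd(1610, 672) = 14.
14 divides 1834, so solutions exist.
Back-substitute for Bézout coefficients:
  14 = 140 - 1×126
  ... = 1610×(-5) + 672×(12)
Scale by 1834/14 = 131: (x₀, y₀) = (-655, 1572).
General solution: x = -655 + 48t, y = 1572 - 115t for integer t.
x ≥ 0: smallest is -655 mod 48 = 17 (at t = 14), with y = -38.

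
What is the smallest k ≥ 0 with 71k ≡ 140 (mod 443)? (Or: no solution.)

gcd(443, 71):
  443 = 6*71 + 17
  71 = 4*17 + 3
  17 = 5*3 + 2
  3 = 1*2 + 1
  2 = 2*1
so gcd(443, 71) = 1.
1 divides 140, so solutions exist.
Back-substitute for Bézout coefficients:
  1 = 3 - 1*2
  ... = 71*(156) + 443*(-25)
So 71*(156) ≡ 1 (mod 443); multiply by 140: k ≡ 21840 (mod 443).
Smallest nonnegative: k = 21840 mod 443 = 133.

133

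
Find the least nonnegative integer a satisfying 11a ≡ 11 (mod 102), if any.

gcd(102, 11) = 1  (102 = 9×11 + 3, 11 = 3×3 + 2, 3 = 1×2 + 1, 2 = 2×1).
1 divides 11, so solutions exist.
Back-substituting, 11×(-37) + 102×(4) = 1.
So 11×(-37) ≡ 1 (mod 102); multiply by 11: a ≡ -407 (mod 102).
Smallest nonnegative: a = -407 mod 102 = 1.

1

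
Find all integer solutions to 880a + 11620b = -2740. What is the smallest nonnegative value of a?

327

gcd(11620, 880) = 20  (11620 = 13·880 + 180, 880 = 4·180 + 160, 180 = 1·160 + 20, 160 = 8·20).
20 divides -2740, so solutions exist.
Back-substituting, 880·(-66) + 11620·(5) = 20.
Scale by -2740/20 = -137: (a₀, b₀) = (9042, -685).
General solution: a = 9042 + 581t, b = -685 - 44t for integer t.
a ≥ 0: smallest is 9042 mod 581 = 327 (at t = -15), with b = -25.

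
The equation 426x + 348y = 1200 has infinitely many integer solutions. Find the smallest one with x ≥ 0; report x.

gcd(426, 348) = 6.
6 divides 1200, so solutions exist.
By Bézout, 426·(9) + 348·(-11) = 6.
Scale by 1200/6 = 200: (x₀, y₀) = (1800, -2200).
General solution: x = 1800 + 58t, y = -2200 - 71t for integer t.
x ≥ 0: smallest is 1800 mod 58 = 2 (at t = -31), with y = 1.

2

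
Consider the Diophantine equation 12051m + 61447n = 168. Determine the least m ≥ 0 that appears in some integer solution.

50724

gcd(61447, 12051) = 1.
1 divides 168, so solutions exist.
By Bézout, 12051×(4691) + 61447×(-920) = 1.
Scale by 168/1 = 168: (m₀, n₀) = (788088, -154560).
General solution: m = 788088 + 61447t, n = -154560 - 12051t for integer t.
m ≥ 0: smallest is 788088 mod 61447 = 50724 (at t = -12), with n = -9948.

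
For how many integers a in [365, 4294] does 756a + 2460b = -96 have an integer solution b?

19

gcd(2460, 756) = 12  (2460 = 3*756 + 192, 756 = 3*192 + 180, 192 = 1*180 + 12, 180 = 15*12).
Back-substituting, 756*(-13) + 2460*(4) = 12.
Scale by -8: particular solution (104, -32); reduce a mod 205: (104, -32).
General solution: a = 104 + 205t, b = -32 - 63t for integer t.
365 ≤ 104 + 205t ≤ 4294 gives t ∈ [2, 20], which is 19 values.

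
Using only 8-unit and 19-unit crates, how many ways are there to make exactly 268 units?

Need nonnegative integers with 8j + 19k = 268.
gcd(8, 19) = 1, and 8·(-7) + 19·(3) = 1.
So (j₀, k₀) = (-1876, 804); general j = -1876 + 19t, k = 804 - 8t.
j ≥ 0 ⇒ t ≥ 99; k ≥ 0 ⇒ t ≤ 100. That's 2 values of t.

2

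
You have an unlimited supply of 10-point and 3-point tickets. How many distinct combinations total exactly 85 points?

3

Need nonnegative integers with 10j + 3k = 85.
gcd(10, 3) = 1, and 10·(1) + 3·(-3) = 1.
So (j₀, k₀) = (85, -255); general j = 85 + 3t, k = -255 - 10t.
j ≥ 0 ⇒ t ≥ -28; k ≥ 0 ⇒ t ≤ -26. That's 3 values of t.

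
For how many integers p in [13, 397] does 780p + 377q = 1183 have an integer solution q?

13

gcd(780, 377):
  780 = 2×377 + 26
  377 = 14×26 + 13
  26 = 2×13
so gcd(780, 377) = 13.
Back-substitute for Bézout coefficients:
  13 = 377 - 14×26
  ... = 780×(-14) + 377×(29)
Scale by 91: particular solution (-1274, 2639); reduce p mod 29: (2, -1).
General solution: p = 2 + 29t, q = -1 - 60t for integer t.
13 ≤ 2 + 29t ≤ 397 gives t ∈ [1, 13], which is 13 values.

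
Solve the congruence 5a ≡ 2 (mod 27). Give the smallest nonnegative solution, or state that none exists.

gcd(27, 5) = 1  (27 = 5×5 + 2, 5 = 2×2 + 1, 2 = 2×1).
1 divides 2, so solutions exist.
Back-substituting, 5×(11) + 27×(-2) = 1.
So 5×(11) ≡ 1 (mod 27); multiply by 2: a ≡ 22 (mod 27).
Smallest nonnegative: a = 22 mod 27 = 22.

22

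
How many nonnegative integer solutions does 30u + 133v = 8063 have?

2

gcd(133, 30) = 1  (133 = 4·30 + 13, 30 = 2·13 + 4, 13 = 3·4 + 1, 4 = 4·1).
Back-substituting, 30·(-31) + 133·(7) = 1.
Scale by 8063: one solution is (-249953, 56441). Reduce u mod 133: (87, 41).
General: u = 87 + 133t, v = 41 - 30t.
u ≥ 0 ⇒ t ≥ 0; v ≥ 0 ⇒ t ≤ 1. So t ∈ [0, 1]: 2 solutions.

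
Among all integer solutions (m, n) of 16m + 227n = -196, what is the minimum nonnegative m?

158

gcd(227, 16):
  227 = 14·16 + 3
  16 = 5·3 + 1
  3 = 3·1
so gcd(227, 16) = 1.
1 divides -196, so solutions exist.
Back-substitute for Bézout coefficients:
  1 = 16 - 5·3
  ... = 16·(71) + 227·(-5)
Scale by -196/1 = -196: (m₀, n₀) = (-13916, 980).
General solution: m = -13916 + 227t, n = 980 - 16t for integer t.
m ≥ 0: smallest is -13916 mod 227 = 158 (at t = 62), with n = -12.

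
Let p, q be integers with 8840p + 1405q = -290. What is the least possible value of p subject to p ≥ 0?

13

gcd(8840, 1405) = 5.
5 divides -290, so solutions exist.
By Bézout, 8840*(24) + 1405*(-151) = 5.
Scale by -290/5 = -58: (p₀, q₀) = (-1392, 8758).
General solution: p = -1392 + 281t, q = 8758 - 1768t for integer t.
p ≥ 0: smallest is -1392 mod 281 = 13 (at t = 5), with q = -82.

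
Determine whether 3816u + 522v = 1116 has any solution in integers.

yes

gcd(3816, 522):
  3816 = 7·522 + 162
  522 = 3·162 + 36
  162 = 4·36 + 18
  36 = 2·18
so gcd(3816, 522) = 18.
18 divides 1116, so integer solutions exist.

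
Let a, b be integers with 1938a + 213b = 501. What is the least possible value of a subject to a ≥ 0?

34

gcd(1938, 213) = 3.
3 divides 501, so solutions exist.
By Bézout, 1938×(-10) + 213×(91) = 3.
Scale by 501/3 = 167: (a₀, b₀) = (-1670, 15197).
General solution: a = -1670 + 71t, b = 15197 - 646t for integer t.
a ≥ 0: smallest is -1670 mod 71 = 34 (at t = 24), with b = -307.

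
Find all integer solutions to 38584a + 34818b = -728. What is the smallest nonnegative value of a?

610

gcd(38584, 34818):
  38584 = 1×34818 + 3766
  34818 = 9×3766 + 924
  3766 = 4×924 + 70
  924 = 13×70 + 14
  70 = 5×14
so gcd(38584, 34818) = 14.
14 divides -728, so solutions exist.
Back-substitute for Bézout coefficients:
  14 = 924 - 13×70
  ... = 38584×(-490) + 34818×(543)
Scale by -728/14 = -52: (a₀, b₀) = (25480, -28236).
General solution: a = 25480 + 2487t, b = -28236 - 2756t for integer t.
a ≥ 0: smallest is 25480 mod 2487 = 610 (at t = -10), with b = -676.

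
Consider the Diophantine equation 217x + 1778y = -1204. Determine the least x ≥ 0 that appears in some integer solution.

60

gcd(1778, 217):
  1778 = 8*217 + 42
  217 = 5*42 + 7
  42 = 6*7
so gcd(1778, 217) = 7.
7 divides -1204, so solutions exist.
Back-substitute for Bézout coefficients:
  7 = 217 - 5*42
  ... = 217*(41) + 1778*(-5)
Scale by -1204/7 = -172: (x₀, y₀) = (-7052, 860).
General solution: x = -7052 + 254t, y = 860 - 31t for integer t.
x ≥ 0: smallest is -7052 mod 254 = 60 (at t = 28), with y = -8.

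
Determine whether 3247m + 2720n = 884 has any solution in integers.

gcd(3247, 2720) = 17  (3247 = 1×2720 + 527, 2720 = 5×527 + 85, 527 = 6×85 + 17, 85 = 5×17).
17 divides 884, so integer solutions exist.

yes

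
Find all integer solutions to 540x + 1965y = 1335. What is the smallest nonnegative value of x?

108

gcd(1965, 540):
  1965 = 3·540 + 345
  540 = 1·345 + 195
  345 = 1·195 + 150
  195 = 1·150 + 45
  150 = 3·45 + 15
  45 = 3·15
so gcd(1965, 540) = 15.
15 divides 1335, so solutions exist.
Back-substitute for Bézout coefficients:
  15 = 150 - 3·45
  ... = 540·(-40) + 1965·(11)
Scale by 1335/15 = 89: (x₀, y₀) = (-3560, 979).
General solution: x = -3560 + 131t, y = 979 - 36t for integer t.
x ≥ 0: smallest is -3560 mod 131 = 108 (at t = 28), with y = -29.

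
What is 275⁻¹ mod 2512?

475

gcd(2512, 275) = 1.
By Bézout, 275×(475) + 2512×(-52) = 1.
So 275×475 ≡ 1 (mod 2512), and 475 mod 2512 = 475.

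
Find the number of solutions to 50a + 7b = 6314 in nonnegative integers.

19

gcd(50, 7):
  50 = 7×7 + 1
  7 = 7×1
so gcd(50, 7) = 1.
Back-substitute for Bézout coefficients:
  1 = 50 - 7×7
  ... = 50×(1) + 7×(-7)
Scale by 6314: one solution is (6314, -44198). Reduce a mod 7: (0, 902).
General: a = 0 + 7t, b = 902 - 50t.
a ≥ 0 ⇒ t ≥ 0; b ≥ 0 ⇒ t ≤ 18. So t ∈ [0, 18]: 19 solutions.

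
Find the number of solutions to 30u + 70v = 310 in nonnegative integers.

gcd(70, 30) = 10  (70 = 2·30 + 10, 30 = 3·10).
Back-substituting, 30·(-2) + 70·(1) = 10.
Scale by 31: one solution is (-62, 31). Reduce u mod 7: (1, 4).
General: u = 1 + 7t, v = 4 - 3t.
u ≥ 0 ⇒ t ≥ 0; v ≥ 0 ⇒ t ≤ 1. So t ∈ [0, 1]: 2 solutions.

2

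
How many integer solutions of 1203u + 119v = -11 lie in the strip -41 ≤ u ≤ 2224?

19

gcd(1203, 119) = 1  (1203 = 10×119 + 13, 119 = 9×13 + 2, 13 = 6×2 + 1, 2 = 2×1).
Back-substituting, 1203×(55) + 119×(-556) = 1.
Scale by -11: particular solution (-605, 6116); reduce u mod 119: (109, -1102).
General solution: u = 109 + 119t, v = -1102 - 1203t for integer t.
-41 ≤ 109 + 119t ≤ 2224 gives t ∈ [-1, 17], which is 19 values.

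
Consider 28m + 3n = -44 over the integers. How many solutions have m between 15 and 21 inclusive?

gcd(28, 3) = 1  (28 = 9·3 + 1, 3 = 3·1).
Back-substituting, 28·(1) + 3·(-9) = 1.
Scale by -44: particular solution (-44, 396); reduce m mod 3: (1, -24).
General solution: m = 1 + 3t, n = -24 - 28t for integer t.
15 ≤ 1 + 3t ≤ 21 gives t ∈ [5, 6], which is 2 values.

2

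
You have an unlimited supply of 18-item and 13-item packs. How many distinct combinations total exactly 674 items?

Need nonnegative integers with 18j + 13k = 674.
gcd(18, 13) = 1, and 18·(-5) + 13·(7) = 1.
So (j₀, k₀) = (-3370, 4718); general j = -3370 + 13t, k = 4718 - 18t.
j ≥ 0 ⇒ t ≥ 260; k ≥ 0 ⇒ t ≤ 262. That's 3 values of t.

3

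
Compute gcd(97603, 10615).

11

gcd(97603, 10615):
  97603 = 9*10615 + 2068
  10615 = 5*2068 + 275
  2068 = 7*275 + 143
  275 = 1*143 + 132
  143 = 1*132 + 11
  132 = 12*11
so gcd(97603, 10615) = 11.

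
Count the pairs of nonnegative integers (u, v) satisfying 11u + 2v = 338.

16

gcd(11, 2) = 1  (11 = 5·2 + 1, 2 = 2·1).
Back-substituting, 11·(1) + 2·(-5) = 1.
Scale by 338: one solution is (338, -1690). Reduce u mod 2: (0, 169).
General: u = 0 + 2t, v = 169 - 11t.
u ≥ 0 ⇒ t ≥ 0; v ≥ 0 ⇒ t ≤ 15. So t ∈ [0, 15]: 16 solutions.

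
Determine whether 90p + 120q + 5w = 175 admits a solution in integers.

yes

gcd(120, 90) = 30  (120 = 1·90 + 30, 90 = 3·30).
gcd(30, 5) = 5.
5 divides 175, so integer solutions exist.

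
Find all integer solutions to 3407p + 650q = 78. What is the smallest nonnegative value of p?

104

gcd(3407, 650):
  3407 = 5×650 + 157
  650 = 4×157 + 22
  157 = 7×22 + 3
  22 = 7×3 + 1
  3 = 3×1
so gcd(3407, 650) = 1.
1 divides 78, so solutions exist.
Back-substitute for Bézout coefficients:
  1 = 22 - 7×3
  ... = 3407×(-207) + 650×(1085)
Scale by 78/1 = 78: (p₀, q₀) = (-16146, 84630).
General solution: p = -16146 + 650t, q = 84630 - 3407t for integer t.
p ≥ 0: smallest is -16146 mod 650 = 104 (at t = 25), with q = -545.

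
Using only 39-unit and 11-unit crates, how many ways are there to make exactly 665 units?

Need nonnegative integers with 39j + 11k = 665.
gcd(39, 11) = 1, and 39·(2) + 11·(-7) = 1.
So (j₀, k₀) = (1330, -4655); general j = 1330 + 11t, k = -4655 - 39t.
j ≥ 0 ⇒ t ≥ -120; k ≥ 0 ⇒ t ≤ -120. That's 1 value of t.

1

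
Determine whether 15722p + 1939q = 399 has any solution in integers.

gcd(15722, 1939) = 7.
7 divides 399, so integer solutions exist.

yes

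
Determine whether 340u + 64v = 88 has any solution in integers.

yes

gcd(340, 64) = 4  (340 = 5·64 + 20, 64 = 3·20 + 4, 20 = 5·4).
4 divides 88, so integer solutions exist.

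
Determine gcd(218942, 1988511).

1

gcd(1988511, 218942) = 1  (1988511 = 9·218942 + 18033, 218942 = 12·18033 + 2546, 18033 = 7·2546 + 211, 2546 = 12·211 + 14, 211 = 15·14 + 1, 14 = 14·1).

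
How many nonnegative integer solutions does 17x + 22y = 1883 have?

gcd(22, 17) = 1.
By Bézout, 17×(-9) + 22×(7) = 1.
One solution: (15, 74).
General: x = 15 + 22t, y = 74 - 17t.
x ≥ 0 ⇒ t ≥ 0; y ≥ 0 ⇒ t ≤ 4. So t ∈ [0, 4]: 5 solutions.

5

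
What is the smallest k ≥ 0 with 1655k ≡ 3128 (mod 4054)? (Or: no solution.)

gcd(4054, 1655) = 1  (4054 = 2*1655 + 744, 1655 = 2*744 + 167, 744 = 4*167 + 76, 167 = 2*76 + 15, 76 = 5*15 + 1, 15 = 15*1).
1 divides 3128, so solutions exist.
Back-substituting, 1655*(-267) + 4054*(109) = 1.
So 1655*(-267) ≡ 1 (mod 4054); multiply by 3128: k ≡ -835176 (mod 4054).
Smallest nonnegative: k = -835176 mod 4054 = 4002.

4002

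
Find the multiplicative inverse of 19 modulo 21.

10

gcd(21, 19) = 1  (21 = 1×19 + 2, 19 = 9×2 + 1, 2 = 2×1).
Back-substituting, 19×(10) + 21×(-9) = 1.
So 19×10 ≡ 1 (mod 21), and 10 mod 21 = 10.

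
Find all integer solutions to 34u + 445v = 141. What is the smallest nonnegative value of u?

gcd(445, 34) = 1.
1 divides 141, so solutions exist.
By Bézout, 34×(144) + 445×(-11) = 1.
Scale by 141/1 = 141: (u₀, v₀) = (20304, -1551).
General solution: u = 20304 + 445t, v = -1551 - 34t for integer t.
u ≥ 0: smallest is 20304 mod 445 = 279 (at t = -45), with v = -21.

279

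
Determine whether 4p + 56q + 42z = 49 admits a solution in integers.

no

gcd(56, 4) = 4.
gcd(4, 42) = 2.
2 does not divide 49 (remainder 1), so no integer solutions.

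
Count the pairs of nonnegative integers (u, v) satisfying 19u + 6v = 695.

6

gcd(19, 6) = 1  (19 = 3×6 + 1, 6 = 6×1).
Back-substituting, 19×(1) + 6×(-3) = 1.
Scale by 695: one solution is (695, -2085). Reduce u mod 6: (5, 100).
General: u = 5 + 6t, v = 100 - 19t.
u ≥ 0 ⇒ t ≥ 0; v ≥ 0 ⇒ t ≤ 5. So t ∈ [0, 5]: 6 solutions.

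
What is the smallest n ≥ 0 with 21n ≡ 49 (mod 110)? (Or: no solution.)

39

gcd(110, 21):
  110 = 5×21 + 5
  21 = 4×5 + 1
  5 = 5×1
so gcd(110, 21) = 1.
1 divides 49, so solutions exist.
Back-substitute for Bézout coefficients:
  1 = 21 - 4×5
  ... = 21×(21) + 110×(-4)
So 21×(21) ≡ 1 (mod 110); multiply by 49: n ≡ 1029 (mod 110).
Smallest nonnegative: n = 1029 mod 110 = 39.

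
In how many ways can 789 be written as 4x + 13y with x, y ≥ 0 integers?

15

gcd(13, 4):
  13 = 3*4 + 1
  4 = 4*1
so gcd(13, 4) = 1.
Back-substitute for Bézout coefficients:
  1 = 13 - 3*4
  ... = 4*(-3) + 13*(1)
Scale by 789: one solution is (-2367, 789). Reduce x mod 13: (12, 57).
General: x = 12 + 13t, y = 57 - 4t.
x ≥ 0 ⇒ t ≥ 0; y ≥ 0 ⇒ t ≤ 14. So t ∈ [0, 14]: 15 solutions.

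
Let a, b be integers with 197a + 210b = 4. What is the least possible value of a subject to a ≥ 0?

32

gcd(210, 197) = 1  (210 = 1×197 + 13, 197 = 15×13 + 2, 13 = 6×2 + 1, 2 = 2×1).
1 divides 4, so solutions exist.
Back-substituting, 197×(-97) + 210×(91) = 1.
Scale by 4/1 = 4: (a₀, b₀) = (-388, 364).
General solution: a = -388 + 210t, b = 364 - 197t for integer t.
a ≥ 0: smallest is -388 mod 210 = 32 (at t = 2), with b = -30.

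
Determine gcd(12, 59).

gcd(59, 12):
  59 = 4×12 + 11
  12 = 1×11 + 1
  11 = 11×1
so gcd(59, 12) = 1.

1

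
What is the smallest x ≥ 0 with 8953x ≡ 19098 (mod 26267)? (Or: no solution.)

363

gcd(26267, 8953) = 1  (26267 = 2·8953 + 8361, 8953 = 1·8361 + 592, 8361 = 14·592 + 73, 592 = 8·73 + 8, 73 = 9·8 + 1, 8 = 8·1).
1 divides 19098, so solutions exist.
Back-substituting, 8953·(-3239) + 26267·(1104) = 1.
So 8953·(-3239) ≡ 1 (mod 26267); multiply by 19098: x ≡ -61858422 (mod 26267).
Smallest nonnegative: x = -61858422 mod 26267 = 363.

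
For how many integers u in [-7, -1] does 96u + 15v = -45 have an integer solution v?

1

gcd(96, 15):
  96 = 6·15 + 6
  15 = 2·6 + 3
  6 = 2·3
so gcd(96, 15) = 3.
Back-substitute for Bézout coefficients:
  3 = 15 - 2·6
  ... = 96·(-2) + 15·(13)
Scale by -15: particular solution (30, -195); reduce u mod 5: (0, -3).
General solution: u = 0 + 5t, v = -3 - 32t for integer t.
-7 ≤ 0 + 5t ≤ -1 gives t ∈ [-1, -1], which is 1 value.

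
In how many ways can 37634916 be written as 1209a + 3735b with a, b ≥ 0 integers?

gcd(3735, 1209) = 3.
By Bézout, 1209*(-173) + 3735*(56) = 3.
One solution: (109, 10041).
General: a = 109 + 1245t, b = 10041 - 403t.
a ≥ 0 ⇒ t ≥ 0; b ≥ 0 ⇒ t ≤ 24. So t ∈ [0, 24]: 25 solutions.

25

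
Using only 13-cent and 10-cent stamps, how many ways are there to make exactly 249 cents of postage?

Need nonnegative integers with 13j + 10k = 249.
gcd(13, 10) = 1, and 13·(-3) + 10·(4) = 1.
So (j₀, k₀) = (-747, 996); general j = -747 + 10t, k = 996 - 13t.
j ≥ 0 ⇒ t ≥ 75; k ≥ 0 ⇒ t ≤ 76. That's 2 values of t.

2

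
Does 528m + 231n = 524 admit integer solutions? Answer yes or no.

no

gcd(528, 231) = 33.
33 does not divide 524 (remainder 29), so no integer solutions.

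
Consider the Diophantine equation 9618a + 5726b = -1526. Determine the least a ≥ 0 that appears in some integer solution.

gcd(9618, 5726) = 14  (9618 = 1*5726 + 3892, 5726 = 1*3892 + 1834, 3892 = 2*1834 + 224, 1834 = 8*224 + 42, 224 = 5*42 + 14, 42 = 3*14).
14 divides -1526, so solutions exist.
Back-substituting, 9618*(128) + 5726*(-215) = 14.
Scale by -1526/14 = -109: (a₀, b₀) = (-13952, 23435).
General solution: a = -13952 + 409t, b = 23435 - 687t for integer t.
a ≥ 0: smallest is -13952 mod 409 = 363 (at t = 35), with b = -610.

363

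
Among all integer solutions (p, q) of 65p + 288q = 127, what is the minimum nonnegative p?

gcd(288, 65) = 1  (288 = 4·65 + 28, 65 = 2·28 + 9, 28 = 3·9 + 1, 9 = 9·1).
1 divides 127, so solutions exist.
Back-substituting, 65·(-31) + 288·(7) = 1.
Scale by 127/1 = 127: (p₀, q₀) = (-3937, 889).
General solution: p = -3937 + 288t, q = 889 - 65t for integer t.
p ≥ 0: smallest is -3937 mod 288 = 95 (at t = 14), with q = -21.

95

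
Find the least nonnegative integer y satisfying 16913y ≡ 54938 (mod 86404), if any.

gcd(86404, 16913):
  86404 = 5×16913 + 1839
  16913 = 9×1839 + 362
  1839 = 5×362 + 29
  362 = 12×29 + 14
  29 = 2×14 + 1
  14 = 14×1
so gcd(86404, 16913) = 1.
1 divides 54938, so solutions exist.
Back-substitute for Bézout coefficients:
  1 = 29 - 2×14
  ... = 16913×(-5967) + 86404×(1168)
So 16913×(-5967) ≡ 1 (mod 86404); multiply by 54938: y ≡ -327815046 (mod 86404).
Smallest nonnegative: y = -327815046 mod 86404 = 1730.

1730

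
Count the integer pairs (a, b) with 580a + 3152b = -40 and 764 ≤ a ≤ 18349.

22

gcd(3152, 580):
  3152 = 5·580 + 252
  580 = 2·252 + 76
  252 = 3·76 + 24
  76 = 3·24 + 4
  24 = 6·4
so gcd(3152, 580) = 4.
Back-substitute for Bézout coefficients:
  4 = 76 - 3·24
  ... = 580·(125) + 3152·(-23)
Scale by -10: particular solution (-1250, 230); reduce a mod 788: (326, -60).
General solution: a = 326 + 788t, b = -60 - 145t for integer t.
764 ≤ 326 + 788t ≤ 18349 gives t ∈ [1, 22], which is 22 values.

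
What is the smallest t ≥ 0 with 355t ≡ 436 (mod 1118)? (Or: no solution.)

798

gcd(1118, 355) = 1.
1 divides 436, so solutions exist.
By Bézout, 355*(-211) + 1118*(67) = 1.
So 355*(-211) ≡ 1 (mod 1118); multiply by 436: t ≡ -91996 (mod 1118).
Smallest nonnegative: t = -91996 mod 1118 = 798.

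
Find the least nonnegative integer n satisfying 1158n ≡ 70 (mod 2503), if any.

gcd(2503, 1158) = 1  (2503 = 2*1158 + 187, 1158 = 6*187 + 36, 187 = 5*36 + 7, 36 = 5*7 + 1, 7 = 7*1).
1 divides 70, so solutions exist.
Back-substituting, 1158*(348) + 2503*(-161) = 1.
So 1158*(348) ≡ 1 (mod 2503); multiply by 70: n ≡ 24360 (mod 2503).
Smallest nonnegative: n = 24360 mod 2503 = 1833.

1833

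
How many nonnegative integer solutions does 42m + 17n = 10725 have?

gcd(42, 17) = 1  (42 = 2×17 + 8, 17 = 2×8 + 1, 8 = 8×1).
Back-substituting, 42×(-2) + 17×(5) = 1.
Scale by 10725: one solution is (-21450, 53625). Reduce m mod 17: (4, 621).
General: m = 4 + 17t, n = 621 - 42t.
m ≥ 0 ⇒ t ≥ 0; n ≥ 0 ⇒ t ≤ 14. So t ∈ [0, 14]: 15 solutions.

15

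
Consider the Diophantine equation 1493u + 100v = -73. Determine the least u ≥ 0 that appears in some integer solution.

gcd(1493, 100):
  1493 = 14×100 + 93
  100 = 1×93 + 7
  93 = 13×7 + 2
  7 = 3×2 + 1
  2 = 2×1
so gcd(1493, 100) = 1.
1 divides -73, so solutions exist.
Back-substitute for Bézout coefficients:
  1 = 7 - 3×2
  ... = 1493×(-43) + 100×(642)
Scale by -73/1 = -73: (u₀, v₀) = (3139, -46866).
General solution: u = 3139 + 100t, v = -46866 - 1493t for integer t.
u ≥ 0: smallest is 3139 mod 100 = 39 (at t = -31), with v = -583.

39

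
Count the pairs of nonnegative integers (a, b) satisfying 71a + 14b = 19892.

20

gcd(71, 14) = 1.
By Bézout, 71·(1) + 14·(-5) = 1.
One solution: (12, 1360).
General: a = 12 + 14t, b = 1360 - 71t.
a ≥ 0 ⇒ t ≥ 0; b ≥ 0 ⇒ t ≤ 19. So t ∈ [0, 19]: 20 solutions.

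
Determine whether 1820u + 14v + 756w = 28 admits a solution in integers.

gcd(1820, 14):
  1820 = 130*14
so gcd(1820, 14) = 14.
gcd(14, 756) = 14.
14 divides 28, so integer solutions exist.

yes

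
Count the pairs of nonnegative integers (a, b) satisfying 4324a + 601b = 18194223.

gcd(4324, 601) = 1  (4324 = 7*601 + 117, 601 = 5*117 + 16, 117 = 7*16 + 5, 16 = 3*5 + 1, 5 = 5*1).
Back-substituting, 4324*(-113) + 601*(813) = 1.
Scale by 18194223: one solution is (-2055947199, 14791903299). Reduce a mod 601: (479, 26827).
General: a = 479 + 601t, b = 26827 - 4324t.
a ≥ 0 ⇒ t ≥ 0; b ≥ 0 ⇒ t ≤ 6. So t ∈ [0, 6]: 7 solutions.

7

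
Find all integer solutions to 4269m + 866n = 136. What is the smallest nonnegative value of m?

736

gcd(4269, 866) = 1.
1 divides 136, so solutions exist.
By Bézout, 4269×(-71) + 866×(350) = 1.
Scale by 136/1 = 136: (m₀, n₀) = (-9656, 47600).
General solution: m = -9656 + 866t, n = 47600 - 4269t for integer t.
m ≥ 0: smallest is -9656 mod 866 = 736 (at t = 12), with n = -3628.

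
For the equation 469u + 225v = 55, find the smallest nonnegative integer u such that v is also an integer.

145

gcd(469, 225) = 1  (469 = 2×225 + 19, 225 = 11×19 + 16, 19 = 1×16 + 3, 16 = 5×3 + 1, 3 = 3×1).
1 divides 55, so solutions exist.
Back-substituting, 469×(-71) + 225×(148) = 1.
Scale by 55/1 = 55: (u₀, v₀) = (-3905, 8140).
General solution: u = -3905 + 225t, v = 8140 - 469t for integer t.
u ≥ 0: smallest is -3905 mod 225 = 145 (at t = 18), with v = -302.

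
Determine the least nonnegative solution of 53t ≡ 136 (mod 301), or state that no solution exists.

48

gcd(301, 53) = 1.
1 divides 136, so solutions exist.
By Bézout, 53·(142) + 301·(-25) = 1.
So 53·(142) ≡ 1 (mod 301); multiply by 136: t ≡ 19312 (mod 301).
Smallest nonnegative: t = 19312 mod 301 = 48.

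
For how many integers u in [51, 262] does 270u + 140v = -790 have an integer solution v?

16

gcd(270, 140) = 10  (270 = 1*140 + 130, 140 = 1*130 + 10, 130 = 13*10).
Back-substituting, 270*(-1) + 140*(2) = 10.
Scale by -79: particular solution (79, -158); reduce u mod 14: (9, -23).
General solution: u = 9 + 14t, v = -23 - 27t for integer t.
51 ≤ 9 + 14t ≤ 262 gives t ∈ [3, 18], which is 16 values.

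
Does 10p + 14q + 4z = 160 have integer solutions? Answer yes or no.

gcd(14, 10) = 2.
gcd(2, 4) = 2.
2 divides 160, so integer solutions exist.

yes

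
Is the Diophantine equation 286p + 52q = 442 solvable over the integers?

gcd(286, 52) = 26  (286 = 5*52 + 26, 52 = 2*26).
26 divides 442, so integer solutions exist.

yes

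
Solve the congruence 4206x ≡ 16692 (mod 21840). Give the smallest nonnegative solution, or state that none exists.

gcd(21840, 4206):
  21840 = 5*4206 + 810
  4206 = 5*810 + 156
  810 = 5*156 + 30
  156 = 5*30 + 6
  30 = 5*6
so gcd(21840, 4206) = 6.
6 divides 16692, so solutions exist.
Back-substitute for Bézout coefficients:
  6 = 156 - 5*30
  ... = 4206*(701) + 21840*(-135)
So 4206*(701) ≡ 6 (mod 21840); multiply by 2782: x ≡ 1950182 (mod 3640).
Smallest nonnegative: x = 1950182 mod 3640 = 2782.

2782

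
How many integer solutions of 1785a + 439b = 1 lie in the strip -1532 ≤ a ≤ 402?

gcd(1785, 439):
  1785 = 4·439 + 29
  439 = 15·29 + 4
  29 = 7·4 + 1
  4 = 4·1
so gcd(1785, 439) = 1.
Back-substitute for Bézout coefficients:
  1 = 29 - 7·4
  ... = 1785·(106) + 439·(-431)
Scale by 1: particular solution (106, -431); reduce a mod 439: (106, -431).
General solution: a = 106 + 439t, b = -431 - 1785t for integer t.
-1532 ≤ 106 + 439t ≤ 402 gives t ∈ [-3, 0], which is 4 values.

4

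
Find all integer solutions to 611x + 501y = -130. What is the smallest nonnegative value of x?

181

gcd(611, 501) = 1.
1 divides -130, so solutions exist.
By Bézout, 611×(41) + 501×(-50) = 1.
Scale by -130/1 = -130: (x₀, y₀) = (-5330, 6500).
General solution: x = -5330 + 501t, y = 6500 - 611t for integer t.
x ≥ 0: smallest is -5330 mod 501 = 181 (at t = 11), with y = -221.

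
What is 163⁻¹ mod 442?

301

gcd(442, 163) = 1  (442 = 2×163 + 116, 163 = 1×116 + 47, 116 = 2×47 + 22, 47 = 2×22 + 3, 22 = 7×3 + 1, 3 = 3×1).
Back-substituting, 163×(-141) + 442×(52) = 1.
So 163×-141 ≡ 1 (mod 442), and -141 mod 442 = 301.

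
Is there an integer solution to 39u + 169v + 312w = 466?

gcd(169, 39):
  169 = 4·39 + 13
  39 = 3·13
so gcd(169, 39) = 13.
gcd(13, 312) = 13.
13 does not divide 466 (remainder 11), so no integer solutions.

no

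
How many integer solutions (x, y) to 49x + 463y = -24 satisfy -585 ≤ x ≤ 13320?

30

gcd(463, 49) = 1.
By Bézout, 49×(189) + 463×(-20) = 1.
Particular solution: (94, -10).
General solution: x = 94 + 463t, y = -10 - 49t for integer t.
-585 ≤ 94 + 463t ≤ 13320 gives t ∈ [-1, 28], which is 30 values.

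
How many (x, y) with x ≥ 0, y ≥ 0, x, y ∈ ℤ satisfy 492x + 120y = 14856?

3

gcd(492, 120) = 12.
By Bézout, 492·(1) + 120·(-4) = 12.
One solution: (8, 91).
General: x = 8 + 10t, y = 91 - 41t.
x ≥ 0 ⇒ t ≥ 0; y ≥ 0 ⇒ t ≤ 2. So t ∈ [0, 2]: 3 solutions.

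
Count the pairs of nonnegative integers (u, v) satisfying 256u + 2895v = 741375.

gcd(2895, 256) = 1  (2895 = 11·256 + 79, 256 = 3·79 + 19, 79 = 4·19 + 3, 19 = 6·3 + 1, 3 = 3·1).
Back-substituting, 256·(916) + 2895·(-81) = 1.
Scale by 741375: one solution is (679099500, -60051375). Reduce u mod 2895: (1980, 81).
General: u = 1980 + 2895t, v = 81 - 256t.
u ≥ 0 ⇒ t ≥ 0; v ≥ 0 ⇒ t ≤ 0. So t ∈ [0, 0]: 1 solution.

1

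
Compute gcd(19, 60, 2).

1

gcd(60, 19) = 1.
gcd(1, 2) = 1.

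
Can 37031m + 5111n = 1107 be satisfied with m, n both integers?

no

gcd(37031, 5111) = 19  (37031 = 7·5111 + 1254, 5111 = 4·1254 + 95, 1254 = 13·95 + 19, 95 = 5·19).
19 does not divide 1107 (remainder 5), so no integer solutions.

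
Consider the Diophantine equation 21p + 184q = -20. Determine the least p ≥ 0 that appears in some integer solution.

gcd(184, 21) = 1.
1 divides -20, so solutions exist.
By Bézout, 21×(-35) + 184×(4) = 1.
Scale by -20/1 = -20: (p₀, q₀) = (700, -80).
General solution: p = 700 + 184t, q = -80 - 21t for integer t.
p ≥ 0: smallest is 700 mod 184 = 148 (at t = -3), with q = -17.

148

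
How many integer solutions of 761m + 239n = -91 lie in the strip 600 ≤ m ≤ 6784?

gcd(761, 239) = 1.
By Bézout, 761*(-38) + 239*(121) = 1.
Particular solution: (112, -357).
General solution: m = 112 + 239t, n = -357 - 761t for integer t.
600 ≤ 112 + 239t ≤ 6784 gives t ∈ [3, 27], which is 25 values.

25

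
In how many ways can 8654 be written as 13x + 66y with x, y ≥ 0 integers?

gcd(66, 13) = 1  (66 = 5·13 + 1, 13 = 13·1).
Back-substituting, 13·(-5) + 66·(1) = 1.
Scale by 8654: one solution is (-43270, 8654). Reduce x mod 66: (26, 126).
General: x = 26 + 66t, y = 126 - 13t.
x ≥ 0 ⇒ t ≥ 0; y ≥ 0 ⇒ t ≤ 9. So t ∈ [0, 9]: 10 solutions.

10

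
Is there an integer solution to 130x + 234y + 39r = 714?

gcd(234, 130) = 26  (234 = 1*130 + 104, 130 = 1*104 + 26, 104 = 4*26).
gcd(26, 39) = 13.
13 does not divide 714 (remainder 12), so no integer solutions.

no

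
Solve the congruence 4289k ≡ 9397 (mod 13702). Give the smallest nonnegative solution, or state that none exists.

2641

gcd(13702, 4289) = 1  (13702 = 3*4289 + 835, 4289 = 5*835 + 114, 835 = 7*114 + 37, 114 = 3*37 + 3, 37 = 12*3 + 1, 3 = 3*1).
1 divides 9397, so solutions exist.
Back-substituting, 4289*(-4447) + 13702*(1392) = 1.
So 4289*(-4447) ≡ 1 (mod 13702); multiply by 9397: k ≡ -41788459 (mod 13702).
Smallest nonnegative: k = -41788459 mod 13702 = 2641.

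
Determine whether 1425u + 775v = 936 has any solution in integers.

no

gcd(1425, 775):
  1425 = 1·775 + 650
  775 = 1·650 + 125
  650 = 5·125 + 25
  125 = 5·25
so gcd(1425, 775) = 25.
25 does not divide 936 (remainder 11), so no integer solutions.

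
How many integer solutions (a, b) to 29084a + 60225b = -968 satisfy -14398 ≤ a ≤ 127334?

gcd(60225, 29084):
  60225 = 2×29084 + 2057
  29084 = 14×2057 + 286
  2057 = 7×286 + 55
  286 = 5×55 + 11
  55 = 5×11
so gcd(60225, 29084) = 11.
Back-substitute for Bézout coefficients:
  11 = 286 - 5×55
  ... = 29084×(1054) + 60225×(-509)
Scale by -88: particular solution (-92752, 44792); reduce a mod 5475: (323, -156).
General solution: a = 323 + 5475t, b = -156 - 2644t for integer t.
-14398 ≤ 323 + 5475t ≤ 127334 gives t ∈ [-2, 23], which is 26 values.

26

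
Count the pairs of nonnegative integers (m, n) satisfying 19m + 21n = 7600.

20

gcd(21, 19) = 1  (21 = 1×19 + 2, 19 = 9×2 + 1, 2 = 2×1).
Back-substituting, 19×(10) + 21×(-9) = 1.
Scale by 7600: one solution is (76000, -68400). Reduce m mod 21: (1, 361).
General: m = 1 + 21t, n = 361 - 19t.
m ≥ 0 ⇒ t ≥ 0; n ≥ 0 ⇒ t ≤ 19. So t ∈ [0, 19]: 20 solutions.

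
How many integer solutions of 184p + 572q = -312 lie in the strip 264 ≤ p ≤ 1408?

8

gcd(572, 184) = 4  (572 = 3*184 + 20, 184 = 9*20 + 4, 20 = 5*4).
Back-substituting, 184*(28) + 572*(-9) = 4.
Scale by -78: particular solution (-2184, 702); reduce p mod 143: (104, -34).
General solution: p = 104 + 143t, q = -34 - 46t for integer t.
264 ≤ 104 + 143t ≤ 1408 gives t ∈ [2, 9], which is 8 values.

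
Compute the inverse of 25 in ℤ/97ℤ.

gcd(97, 25):
  97 = 3·25 + 22
  25 = 1·22 + 3
  22 = 7·3 + 1
  3 = 3·1
so gcd(97, 25) = 1.
Back-substitute for Bézout coefficients:
  1 = 22 - 7·3
  ... = 25·(-31) + 97·(8)
So 25·-31 ≡ 1 (mod 97), and -31 mod 97 = 66.

66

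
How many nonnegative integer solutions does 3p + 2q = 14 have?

gcd(3, 2):
  3 = 1*2 + 1
  2 = 2*1
so gcd(3, 2) = 1.
Back-substitute for Bézout coefficients:
  1 = 3 - 1*2
  ... = 3*(1) + 2*(-1)
Scale by 14: one solution is (14, -14). Reduce p mod 2: (0, 7).
General: p = 0 + 2t, q = 7 - 3t.
p ≥ 0 ⇒ t ≥ 0; q ≥ 0 ⇒ t ≤ 2. So t ∈ [0, 2]: 3 solutions.

3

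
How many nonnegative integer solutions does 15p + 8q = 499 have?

4

gcd(15, 8):
  15 = 1*8 + 7
  8 = 1*7 + 1
  7 = 7*1
so gcd(15, 8) = 1.
Back-substitute for Bézout coefficients:
  1 = 8 - 1*7
  ... = 15*(-1) + 8*(2)
Scale by 499: one solution is (-499, 998). Reduce p mod 8: (5, 53).
General: p = 5 + 8t, q = 53 - 15t.
p ≥ 0 ⇒ t ≥ 0; q ≥ 0 ⇒ t ≤ 3. So t ∈ [0, 3]: 4 solutions.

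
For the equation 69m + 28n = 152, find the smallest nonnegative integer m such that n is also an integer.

gcd(69, 28) = 1  (69 = 2×28 + 13, 28 = 2×13 + 2, 13 = 6×2 + 1, 2 = 2×1).
1 divides 152, so solutions exist.
Back-substituting, 69×(13) + 28×(-32) = 1.
Scale by 152/1 = 152: (m₀, n₀) = (1976, -4864).
General solution: m = 1976 + 28t, n = -4864 - 69t for integer t.
m ≥ 0: smallest is 1976 mod 28 = 16 (at t = -70), with n = -34.

16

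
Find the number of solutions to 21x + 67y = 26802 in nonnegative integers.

gcd(67, 21) = 1  (67 = 3·21 + 4, 21 = 5·4 + 1, 4 = 4·1).
Back-substituting, 21·(16) + 67·(-5) = 1.
Scale by 26802: one solution is (428832, -134010). Reduce x mod 67: (32, 390).
General: x = 32 + 67t, y = 390 - 21t.
x ≥ 0 ⇒ t ≥ 0; y ≥ 0 ⇒ t ≤ 18. So t ∈ [0, 18]: 19 solutions.

19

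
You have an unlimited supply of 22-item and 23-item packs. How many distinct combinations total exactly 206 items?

Need nonnegative integers with 22j + 23k = 206.
gcd(22, 23) = 1, and 22·(-1) + 23·(1) = 1.
So (j₀, k₀) = (-206, 206); general j = -206 + 23t, k = 206 - 22t.
j ≥ 0 ⇒ t ≥ 9; k ≥ 0 ⇒ t ≤ 9. That's 1 value of t.

1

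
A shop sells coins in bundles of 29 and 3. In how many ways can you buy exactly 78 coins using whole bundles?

1

Need nonnegative integers with 29j + 3k = 78.
gcd(29, 3) = 1, and 29·(-1) + 3·(10) = 1.
So (j₀, k₀) = (-78, 780); general j = -78 + 3t, k = 780 - 29t.
j ≥ 0 ⇒ t ≥ 26; k ≥ 0 ⇒ t ≤ 26. That's 1 value of t.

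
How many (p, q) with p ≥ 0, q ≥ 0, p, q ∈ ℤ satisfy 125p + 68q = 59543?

7

gcd(125, 68):
  125 = 1×68 + 57
  68 = 1×57 + 11
  57 = 5×11 + 2
  11 = 5×2 + 1
  2 = 2×1
so gcd(125, 68) = 1.
Back-substitute for Bézout coefficients:
  1 = 11 - 5×2
  ... = 125×(-31) + 68×(57)
Scale by 59543: one solution is (-1845833, 3393951). Reduce p mod 68: (27, 826).
General: p = 27 + 68t, q = 826 - 125t.
p ≥ 0 ⇒ t ≥ 0; q ≥ 0 ⇒ t ≤ 6. So t ∈ [0, 6]: 7 solutions.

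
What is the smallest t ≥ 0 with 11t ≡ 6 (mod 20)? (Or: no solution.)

gcd(20, 11) = 1.
1 divides 6, so solutions exist.
By Bézout, 11·(-9) + 20·(5) = 1.
So 11·(-9) ≡ 1 (mod 20); multiply by 6: t ≡ -54 (mod 20).
Smallest nonnegative: t = -54 mod 20 = 6.

6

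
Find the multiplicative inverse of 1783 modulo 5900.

gcd(5900, 1783) = 1  (5900 = 3×1783 + 551, 1783 = 3×551 + 130, 551 = 4×130 + 31, 130 = 4×31 + 6, 31 = 5×6 + 1, 6 = 6×1).
Back-substituting, 1783×(-953) + 5900×(288) = 1.
So 1783×-953 ≡ 1 (mod 5900), and -953 mod 5900 = 4947.

4947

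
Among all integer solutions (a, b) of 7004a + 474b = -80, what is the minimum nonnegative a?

gcd(7004, 474):
  7004 = 14·474 + 368
  474 = 1·368 + 106
  368 = 3·106 + 50
  106 = 2·50 + 6
  50 = 8·6 + 2
  6 = 3·2
so gcd(7004, 474) = 2.
2 divides -80, so solutions exist.
Back-substitute for Bézout coefficients:
  2 = 50 - 8·6
  ... = 7004·(76) + 474·(-1123)
Scale by -80/2 = -40: (a₀, b₀) = (-3040, 44920).
General solution: a = -3040 + 237t, b = 44920 - 3502t for integer t.
a ≥ 0: smallest is -3040 mod 237 = 41 (at t = 13), with b = -606.

41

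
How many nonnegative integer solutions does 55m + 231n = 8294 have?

7

gcd(231, 55) = 11.
By Bézout, 55*(-4) + 231*(1) = 11.
One solution: (8, 34).
General: m = 8 + 21t, n = 34 - 5t.
m ≥ 0 ⇒ t ≥ 0; n ≥ 0 ⇒ t ≤ 6. So t ∈ [0, 6]: 7 solutions.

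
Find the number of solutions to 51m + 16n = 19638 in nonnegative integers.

gcd(51, 16) = 1.
By Bézout, 51*(-5) + 16*(16) = 1.
One solution: (2, 1221).
General: m = 2 + 16t, n = 1221 - 51t.
m ≥ 0 ⇒ t ≥ 0; n ≥ 0 ⇒ t ≤ 23. So t ∈ [0, 23]: 24 solutions.

24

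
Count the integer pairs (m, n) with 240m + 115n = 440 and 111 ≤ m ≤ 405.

gcd(240, 115):
  240 = 2*115 + 10
  115 = 11*10 + 5
  10 = 2*5
so gcd(240, 115) = 5.
Back-substitute for Bézout coefficients:
  5 = 115 - 11*10
  ... = 240*(-11) + 115*(23)
Scale by 88: particular solution (-968, 2024); reduce m mod 23: (21, -40).
General solution: m = 21 + 23t, n = -40 - 48t for integer t.
111 ≤ 21 + 23t ≤ 405 gives t ∈ [4, 16], which is 13 values.

13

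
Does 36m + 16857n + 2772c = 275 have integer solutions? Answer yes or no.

gcd(16857, 36) = 9.
gcd(9, 2772) = 9.
9 does not divide 275 (remainder 5), so no integer solutions.

no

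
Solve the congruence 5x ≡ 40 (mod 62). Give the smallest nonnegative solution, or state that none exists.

gcd(62, 5):
  62 = 12×5 + 2
  5 = 2×2 + 1
  2 = 2×1
so gcd(62, 5) = 1.
1 divides 40, so solutions exist.
Back-substitute for Bézout coefficients:
  1 = 5 - 2×2
  ... = 5×(25) + 62×(-2)
So 5×(25) ≡ 1 (mod 62); multiply by 40: x ≡ 1000 (mod 62).
Smallest nonnegative: x = 1000 mod 62 = 8.

8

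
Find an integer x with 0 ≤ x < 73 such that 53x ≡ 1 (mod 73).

gcd(73, 53) = 1  (73 = 1×53 + 20, 53 = 2×20 + 13, 20 = 1×13 + 7, 13 = 1×7 + 6, 7 = 1×6 + 1, 6 = 6×1).
Back-substituting, 53×(-11) + 73×(8) = 1.
So 53×-11 ≡ 1 (mod 73), and -11 mod 73 = 62.

62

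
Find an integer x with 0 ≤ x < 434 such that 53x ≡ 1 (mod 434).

303

gcd(434, 53) = 1.
By Bézout, 53*(-131) + 434*(16) = 1.
So 53*-131 ≡ 1 (mod 434), and -131 mod 434 = 303.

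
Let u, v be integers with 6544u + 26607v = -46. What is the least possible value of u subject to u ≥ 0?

10742

gcd(26607, 6544):
  26607 = 4*6544 + 431
  6544 = 15*431 + 79
  431 = 5*79 + 36
  79 = 2*36 + 7
  36 = 5*7 + 1
  7 = 7*1
so gcd(26607, 6544) = 1.
1 divides -46, so solutions exist.
Back-substitute for Bézout coefficients:
  1 = 36 - 5*7
  ... = 6544*(-3704) + 26607*(911)
Scale by -46/1 = -46: (u₀, v₀) = (170384, -41906).
General solution: u = 170384 + 26607t, v = -41906 - 6544t for integer t.
u ≥ 0: smallest is 170384 mod 26607 = 10742 (at t = -6), with v = -2642.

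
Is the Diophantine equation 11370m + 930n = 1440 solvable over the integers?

yes

gcd(11370, 930):
  11370 = 12×930 + 210
  930 = 4×210 + 90
  210 = 2×90 + 30
  90 = 3×30
so gcd(11370, 930) = 30.
30 divides 1440, so integer solutions exist.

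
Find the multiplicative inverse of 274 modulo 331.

gcd(331, 274) = 1.
By Bézout, 274×(-151) + 331×(125) = 1.
So 274×-151 ≡ 1 (mod 331), and -151 mod 331 = 180.

180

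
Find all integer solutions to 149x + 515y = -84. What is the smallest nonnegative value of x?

34

gcd(515, 149):
  515 = 3·149 + 68
  149 = 2·68 + 13
  68 = 5·13 + 3
  13 = 4·3 + 1
  3 = 3·1
so gcd(515, 149) = 1.
1 divides -84, so solutions exist.
Back-substitute for Bézout coefficients:
  1 = 13 - 4·3
  ... = 149·(159) + 515·(-46)
Scale by -84/1 = -84: (x₀, y₀) = (-13356, 3864).
General solution: x = -13356 + 515t, y = 3864 - 149t for integer t.
x ≥ 0: smallest is -13356 mod 515 = 34 (at t = 26), with y = -10.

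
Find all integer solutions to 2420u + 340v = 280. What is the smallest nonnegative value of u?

gcd(2420, 340) = 20.
20 divides 280, so solutions exist.
By Bézout, 2420*(-8) + 340*(57) = 20.
Scale by 280/20 = 14: (u₀, v₀) = (-112, 798).
General solution: u = -112 + 17t, v = 798 - 121t for integer t.
u ≥ 0: smallest is -112 mod 17 = 7 (at t = 7), with v = -49.

7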